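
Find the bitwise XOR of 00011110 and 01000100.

XOR: 1 when bits differ
  00011110
^ 01000100
----------
  01011010
Decimal: 30 ^ 68 = 90



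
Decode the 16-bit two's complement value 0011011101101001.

Binary: 0011011101101001
Sign bit: 0 (non-negative)
Read directly as an unsigned value:
0011011101101001 = 8192 + 4096 + 1024 + 512 + 256 + 64 + 32 + 8 + 1 = 14185
Value: 14185



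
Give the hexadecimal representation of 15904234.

Using repeated division by 16 (digits 10–15 are A–F):
15904234 ÷ 16 = 994014 remainder 10 (A)
994014 ÷ 16 = 62125 remainder 14 (E)
62125 ÷ 16 = 3882 remainder 13 (D)
3882 ÷ 16 = 242 remainder 10 (A)
242 ÷ 16 = 15 remainder 2
15 ÷ 16 = 0 remainder 15 (F)
Reading remainders bottom to top: F2ADEA



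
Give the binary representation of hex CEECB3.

Convert each hex digit to 4 bits:
  C = 1100
  E = 1110
  E = 1110
  C = 1100
  B = 1011
  3 = 0011
Concatenate: 110011101110110010110011



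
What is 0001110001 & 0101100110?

AND: 1 only when both bits are 1
  0001110001
& 0101100110
------------
  0001100000
Decimal: 113 & 358 = 96



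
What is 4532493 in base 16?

Using repeated division by 16 (digits 10–15 are A–F):
4532493 ÷ 16 = 283280 remainder 13 (D)
283280 ÷ 16 = 17705 remainder 0
17705 ÷ 16 = 1106 remainder 9
1106 ÷ 16 = 69 remainder 2
69 ÷ 16 = 4 remainder 5
4 ÷ 16 = 0 remainder 4
Reading remainders bottom to top: 45290D



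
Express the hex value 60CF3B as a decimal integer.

Expand by place value (powers of 16):
Digit values: C = 12, F = 15, B = 11
60CF3B = 6 × 16^5 + 0 × 16^4 + 12 × 16^3 + 15 × 16^2 + 3 × 16^1 + 11 × 16^0
= 6 × 1048576 + 0 × 65536 + 12 × 4096 + 15 × 256 + 3 × 16 + 11 × 1
= 6291456 + 0 + 49152 + 3840 + 48 + 11
= 6344507



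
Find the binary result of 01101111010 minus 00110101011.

Method 1 - Direct subtraction (column by column from the right: bit − bit − borrow-in; if negative, add 2 and borrow 1 from the next column):
borrow: 01100011110
        01101111010
-       00110101011
-------------------
        00111001111

Method 2 - Add two's complement:
Two's complement of 00110101011: invert → 11001010100, add 1 → 11001010101
  01101111010
+ 11001010101
-------------
 100111001111  (end carry out of the top bit = 1)
Discarding the end carry: 00111001111
Decimal check:
  01101111010 = 512 + 256 + 64 + 32 + 16 + 8 + 2 = 890
  00110101011 = 256 + 128 + 32 + 8 + 2 + 1 = 427
  890 - 427 = 463, and 00111001111 = 256 + 128 + 64 + 8 + 4 + 2 + 1 = 463 ✓



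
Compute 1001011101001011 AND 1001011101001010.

AND: 1 only when both bits are 1
  1001011101001011
& 1001011101001010
------------------
  1001011101001010
Decimal: 38731 & 38730 = 38730



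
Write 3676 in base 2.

Using repeated division by 2:
3676 ÷ 2 = 1838 remainder 0
1838 ÷ 2 = 919 remainder 0
919 ÷ 2 = 459 remainder 1
459 ÷ 2 = 229 remainder 1
229 ÷ 2 = 114 remainder 1
114 ÷ 2 = 57 remainder 0
57 ÷ 2 = 28 remainder 1
28 ÷ 2 = 14 remainder 0
14 ÷ 2 = 7 remainder 0
7 ÷ 2 = 3 remainder 1
3 ÷ 2 = 1 remainder 1
1 ÷ 2 = 0 remainder 1
Reading remainders bottom to top: 111001011100



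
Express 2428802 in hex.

Using repeated division by 16 (digits 10–15 are A–F):
2428802 ÷ 16 = 151800 remainder 2
151800 ÷ 16 = 9487 remainder 8
9487 ÷ 16 = 592 remainder 15 (F)
592 ÷ 16 = 37 remainder 0
37 ÷ 16 = 2 remainder 5
2 ÷ 16 = 0 remainder 2
Reading remainders bottom to top: 250F82



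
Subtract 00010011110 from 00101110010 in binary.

Method 1 - Direct subtraction (column by column from the right: bit − bit − borrow-in; if negative, add 2 and borrow 1 from the next column):
borrow: 00100111000
        00101110010
-       00010011110
-------------------
        00011010100

Method 2 - Add two's complement:
Two's complement of 00010011110: invert → 11101100001, add 1 → 11101100010
  00101110010
+ 11101100010
-------------
 100011010100  (end carry out of the top bit = 1)
Discarding the end carry: 00011010100
Decimal check:
  00101110010 = 256 + 64 + 32 + 16 + 2 = 370
  00010011110 = 128 + 16 + 8 + 4 + 2 = 158
  370 - 158 = 212, and 00011010100 = 128 + 64 + 16 + 4 = 212 ✓



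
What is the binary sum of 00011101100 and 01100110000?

Add column by column from the right: bit + bit + carry-in; write the sum mod 2, carry 1 when the sum is 2 or 3.
carry:  11111000000
        00011101100
+       01100110000
-------------------
       010000011100
(the carry out of the leftmost column, 0, becomes the leading bit)
Decimal check:
  00011101100 = 128 + 64 + 32 + 8 + 4 = 236
  01100110000 = 512 + 256 + 32 + 16 = 816
  236 + 816 = 1052, and 010000011100 = 1024 + 16 + 8 + 4 = 1052 ✓



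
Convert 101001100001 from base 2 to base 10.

Sum of powers of 2 for each 1-bit:
2^0 + 2^5 + 2^6 + 2^9 + 2^11
= 1 + 32 + 64 + 512 + 2048
= 2657



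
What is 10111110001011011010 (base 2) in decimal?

Sum of powers of 2 for each 1-bit:
2^1 + 2^3 + 2^4 + 2^6 + 2^7 + 2^9 + 2^13 + 2^14 + 2^15 + 2^16 + 2^17 + 2^19
= 2 + 8 + 16 + 64 + 128 + 512 + 8192 + 16384 + 32768 + 65536 + 131072 + 524288
= 778970



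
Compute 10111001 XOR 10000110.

XOR: 1 when bits differ
  10111001
^ 10000110
----------
  00111111
Decimal: 185 ^ 134 = 63



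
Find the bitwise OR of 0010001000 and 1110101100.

OR: 1 when either bit is 1
  0010001000
| 1110101100
------------
  1110101100
Decimal: 136 | 940 = 940



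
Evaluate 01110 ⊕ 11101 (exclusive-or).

XOR: 1 when bits differ
  01110
^ 11101
-------
  10011
Decimal: 14 ^ 29 = 19



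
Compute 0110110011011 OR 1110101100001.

OR: 1 when either bit is 1
  0110110011011
| 1110101100001
---------------
  1110111111011
Decimal: 3483 | 7521 = 7675



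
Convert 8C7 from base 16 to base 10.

Expand by place value (powers of 16):
Digit values: C = 12
8C7 = 8 × 16^2 + 12 × 16^1 + 7 × 16^0
= 8 × 256 + 12 × 16 + 7 × 1
= 2048 + 192 + 7
= 2247



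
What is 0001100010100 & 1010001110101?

AND: 1 only when both bits are 1
  0001100010100
& 1010001110101
---------------
  0000000010100
Decimal: 788 & 5237 = 20



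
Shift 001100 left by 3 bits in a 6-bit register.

Original: 001100 (decimal 12)
Shift left by 3 positions
Append 3 zeros on the right and drop the 3 high bits that overflow the 6-bit width
Result: 100000 (decimal 32)
Equivalent: 12 << 3 = 12 × 2^3 = 96, truncated to 6 bits = 32



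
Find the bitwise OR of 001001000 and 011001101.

OR: 1 when either bit is 1
  001001000
| 011001101
-----------
  011001101
Decimal: 72 | 205 = 205



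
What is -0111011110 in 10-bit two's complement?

Original: 0111011110
Step 1 - Invert all bits: 1000100001
Step 2 - Add 1: 1000100010
Verification: 0111011110 + 1000100010 = 10000000000; discarding the end carry (carry out of the top bit) leaves the 10-bit value 0000000000, as required for x + (-x)



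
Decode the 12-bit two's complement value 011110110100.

Binary: 011110110100
Sign bit: 0 (non-negative)
Read directly as an unsigned value:
011110110100 = 1024 + 512 + 256 + 128 + 32 + 16 + 4 = 1972
Value: 1972



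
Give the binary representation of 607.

Using repeated division by 2:
607 ÷ 2 = 303 remainder 1
303 ÷ 2 = 151 remainder 1
151 ÷ 2 = 75 remainder 1
75 ÷ 2 = 37 remainder 1
37 ÷ 2 = 18 remainder 1
18 ÷ 2 = 9 remainder 0
9 ÷ 2 = 4 remainder 1
4 ÷ 2 = 2 remainder 0
2 ÷ 2 = 1 remainder 0
1 ÷ 2 = 0 remainder 1
Reading remainders bottom to top: 1001011111



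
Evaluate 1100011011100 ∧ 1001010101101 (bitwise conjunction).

AND: 1 only when both bits are 1
  1100011011100
& 1001010101101
---------------
  1000010001100
Decimal: 6364 & 4781 = 4236



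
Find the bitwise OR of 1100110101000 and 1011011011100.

OR: 1 when either bit is 1
  1100110101000
| 1011011011100
---------------
  1111111111100
Decimal: 6568 | 5852 = 8188



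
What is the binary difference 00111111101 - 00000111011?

Method 1 - Direct subtraction (column by column from the right: bit − bit − borrow-in; if negative, add 2 and borrow 1 from the next column):
borrow: 00000000100
        00111111101
-       00000111011
-------------------
        00111000010

Method 2 - Add two's complement:
Two's complement of 00000111011: invert → 11111000100, add 1 → 11111000101
  00111111101
+ 11111000101
-------------
 100111000010  (end carry out of the top bit = 1)
Discarding the end carry: 00111000010
Decimal check:
  00111111101 = 256 + 128 + 64 + 32 + 16 + 8 + 4 + 1 = 509
  00000111011 = 32 + 16 + 8 + 2 + 1 = 59
  509 - 59 = 450, and 00111000010 = 256 + 128 + 64 + 2 = 450 ✓



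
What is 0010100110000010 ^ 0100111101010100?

XOR: 1 when bits differ
  0010100110000010
^ 0100111101010100
------------------
  0110011011010110
Decimal: 10626 ^ 20308 = 26326



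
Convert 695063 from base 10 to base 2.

Using repeated division by 2:
695063 ÷ 2 = 347531 remainder 1
347531 ÷ 2 = 173765 remainder 1
173765 ÷ 2 = 86882 remainder 1
86882 ÷ 2 = 43441 remainder 0
43441 ÷ 2 = 21720 remainder 1
21720 ÷ 2 = 10860 remainder 0
10860 ÷ 2 = 5430 remainder 0
5430 ÷ 2 = 2715 remainder 0
2715 ÷ 2 = 1357 remainder 1
1357 ÷ 2 = 678 remainder 1
678 ÷ 2 = 339 remainder 0
339 ÷ 2 = 169 remainder 1
169 ÷ 2 = 84 remainder 1
84 ÷ 2 = 42 remainder 0
42 ÷ 2 = 21 remainder 0
21 ÷ 2 = 10 remainder 1
10 ÷ 2 = 5 remainder 0
5 ÷ 2 = 2 remainder 1
2 ÷ 2 = 1 remainder 0
1 ÷ 2 = 0 remainder 1
Reading remainders bottom to top: 10101001101100010111



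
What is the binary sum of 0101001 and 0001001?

Add column by column from the right: bit + bit + carry-in; write the sum mod 2, carry 1 when the sum is 2 or 3.
carry:  0010010
        0101001
+       0001001
---------------
       00110010
(the carry out of the leftmost column, 0, becomes the leading bit)
Decimal check:
  0101001 = 32 + 8 + 1 = 41
  0001001 = 8 + 1 = 9
  41 + 9 = 50, and 00110010 = 32 + 16 + 2 = 50 ✓



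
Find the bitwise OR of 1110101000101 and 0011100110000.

OR: 1 when either bit is 1
  1110101000101
| 0011100110000
---------------
  1111101110101
Decimal: 7493 | 1840 = 8053



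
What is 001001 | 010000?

OR: 1 when either bit is 1
  001001
| 010000
--------
  011001
Decimal: 9 | 16 = 25



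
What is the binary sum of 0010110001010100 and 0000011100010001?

Add column by column from the right: bit + bit + carry-in; write the sum mod 2, carry 1 when the sum is 2 or 3.
carry:  0001100000100000
        0010110001010100
+       0000011100010001
------------------------
       00011001101100101
(the carry out of the leftmost column, 0, becomes the leading bit)
Decimal check:
  0010110001010100 = 8192 + 2048 + 1024 + 64 + 16 + 4 = 11348
  0000011100010001 = 1024 + 512 + 256 + 16 + 1 = 1809
  11348 + 1809 = 13157, and 00011001101100101 = 8192 + 4096 + 512 + 256 + 64 + 32 + 4 + 1 = 13157 ✓



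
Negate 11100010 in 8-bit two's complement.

Original (sign bit 1, negative): 11100010
Step 1 - Invert all bits: 00011101
Step 2 - Add 1: 00011110
Verification: 11100010 + 00011110 = 100000000; discarding the end carry (carry out of the top bit) leaves the 8-bit value 00000000, as required for x + (-x)



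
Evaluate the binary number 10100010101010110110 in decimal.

Sum of powers of 2 for each 1-bit:
2^1 + 2^2 + 2^4 + 2^5 + 2^7 + 2^9 + 2^11 + 2^13 + 2^17 + 2^19
= 2 + 4 + 16 + 32 + 128 + 512 + 2048 + 8192 + 131072 + 524288
= 666294



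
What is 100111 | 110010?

OR: 1 when either bit is 1
  100111
| 110010
--------
  110111
Decimal: 39 | 50 = 55



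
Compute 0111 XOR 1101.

XOR: 1 when bits differ
  0111
^ 1101
------
  1010
Decimal: 7 ^ 13 = 10



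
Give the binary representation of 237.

Using repeated division by 2:
237 ÷ 2 = 118 remainder 1
118 ÷ 2 = 59 remainder 0
59 ÷ 2 = 29 remainder 1
29 ÷ 2 = 14 remainder 1
14 ÷ 2 = 7 remainder 0
7 ÷ 2 = 3 remainder 1
3 ÷ 2 = 1 remainder 1
1 ÷ 2 = 0 remainder 1
Reading remainders bottom to top: 11101101



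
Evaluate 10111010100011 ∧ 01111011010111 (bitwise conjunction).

AND: 1 only when both bits are 1
  10111010100011
& 01111011010111
----------------
  00111010000011
Decimal: 11939 & 7895 = 3715



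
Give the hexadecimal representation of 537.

Using repeated division by 16 (digits 10–15 are A–F):
537 ÷ 16 = 33 remainder 9
33 ÷ 16 = 2 remainder 1
2 ÷ 16 = 0 remainder 2
Reading remainders bottom to top: 219



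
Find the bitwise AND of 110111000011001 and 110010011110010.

AND: 1 only when both bits are 1
  110111000011001
& 110010011110010
-----------------
  110010000010000
Decimal: 28185 & 25842 = 25616



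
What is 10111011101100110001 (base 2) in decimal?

Sum of powers of 2 for each 1-bit:
2^0 + 2^4 + 2^5 + 2^8 + 2^9 + 2^11 + 2^12 + 2^13 + 2^15 + 2^16 + 2^17 + 2^19
= 1 + 16 + 32 + 256 + 512 + 2048 + 4096 + 8192 + 32768 + 65536 + 131072 + 524288
= 768817



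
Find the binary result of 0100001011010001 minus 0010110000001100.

Method 1 - Direct subtraction (column by column from the right: bit − bit − borrow-in; if negative, add 2 and borrow 1 from the next column):
borrow: 0111100000011000
        0100001011010001
-       0010110000001100
------------------------
        0001011011000101

Method 2 - Add two's complement:
Two's complement of 0010110000001100: invert → 1101001111110011, add 1 → 1101001111110100
  0100001011010001
+ 1101001111110100
------------------
 10001011011000101  (end carry out of the top bit = 1)
Discarding the end carry: 0001011011000101
Decimal check:
  0100001011010001 = 16384 + 512 + 128 + 64 + 16 + 1 = 17105
  0010110000001100 = 8192 + 2048 + 1024 + 8 + 4 = 11276
  17105 - 11276 = 5829, and 0001011011000101 = 4096 + 1024 + 512 + 128 + 64 + 4 + 1 = 5829 ✓



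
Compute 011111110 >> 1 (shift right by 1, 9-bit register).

Original: 011111110 (decimal 254)
Shift right by 1 position
Drop the 1 low bit; fill with zero on the left
Result: 001111111 (decimal 127)
Equivalent: 254 >> 1 = 254 ÷ 2^1 = 127



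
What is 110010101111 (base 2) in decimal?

Sum of powers of 2 for each 1-bit:
2^0 + 2^1 + 2^2 + 2^3 + 2^5 + 2^7 + 2^10 + 2^11
= 1 + 2 + 4 + 8 + 32 + 128 + 1024 + 2048
= 3247



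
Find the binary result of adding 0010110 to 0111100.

Add column by column from the right: bit + bit + carry-in; write the sum mod 2, carry 1 when the sum is 2 or 3.
carry:  1111000
        0010110
+       0111100
---------------
       01010010
(the carry out of the leftmost column, 0, becomes the leading bit)
Decimal check:
  0010110 = 16 + 4 + 2 = 22
  0111100 = 32 + 16 + 8 + 4 = 60
  22 + 60 = 82, and 01010010 = 64 + 16 + 2 = 82 ✓



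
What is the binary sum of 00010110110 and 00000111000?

Add column by column from the right: bit + bit + carry-in; write the sum mod 2, carry 1 when the sum is 2 or 3.
carry:  00001100000
        00010110110
+       00000111000
-------------------
       000011101110
(the carry out of the leftmost column, 0, becomes the leading bit)
Decimal check:
  00010110110 = 128 + 32 + 16 + 4 + 2 = 182
  00000111000 = 32 + 16 + 8 = 56
  182 + 56 = 238, and 000011101110 = 128 + 64 + 32 + 8 + 4 + 2 = 238 ✓



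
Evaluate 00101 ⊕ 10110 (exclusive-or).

XOR: 1 when bits differ
  00101
^ 10110
-------
  10011
Decimal: 5 ^ 22 = 19



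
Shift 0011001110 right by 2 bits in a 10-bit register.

Original: 0011001110 (decimal 206)
Shift right by 2 positions
Drop the 2 low bits; fill with zeros on the left
Result: 0000110011 (decimal 51)
Equivalent: 206 >> 2 = 206 ÷ 2^2 = 51



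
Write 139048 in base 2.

Using repeated division by 2:
139048 ÷ 2 = 69524 remainder 0
69524 ÷ 2 = 34762 remainder 0
34762 ÷ 2 = 17381 remainder 0
17381 ÷ 2 = 8690 remainder 1
8690 ÷ 2 = 4345 remainder 0
4345 ÷ 2 = 2172 remainder 1
2172 ÷ 2 = 1086 remainder 0
1086 ÷ 2 = 543 remainder 0
543 ÷ 2 = 271 remainder 1
271 ÷ 2 = 135 remainder 1
135 ÷ 2 = 67 remainder 1
67 ÷ 2 = 33 remainder 1
33 ÷ 2 = 16 remainder 1
16 ÷ 2 = 8 remainder 0
8 ÷ 2 = 4 remainder 0
4 ÷ 2 = 2 remainder 0
2 ÷ 2 = 1 remainder 0
1 ÷ 2 = 0 remainder 1
Reading remainders bottom to top: 100001111100101000



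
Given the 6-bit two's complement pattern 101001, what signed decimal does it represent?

Binary: 101001
Sign bit: 1 (negative)
Invert: 010110
Add 1:  010111
Magnitude: 010111 = 16 + 4 + 2 + 1 = 23
Value: -23



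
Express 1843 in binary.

Using repeated division by 2:
1843 ÷ 2 = 921 remainder 1
921 ÷ 2 = 460 remainder 1
460 ÷ 2 = 230 remainder 0
230 ÷ 2 = 115 remainder 0
115 ÷ 2 = 57 remainder 1
57 ÷ 2 = 28 remainder 1
28 ÷ 2 = 14 remainder 0
14 ÷ 2 = 7 remainder 0
7 ÷ 2 = 3 remainder 1
3 ÷ 2 = 1 remainder 1
1 ÷ 2 = 0 remainder 1
Reading remainders bottom to top: 11100110011



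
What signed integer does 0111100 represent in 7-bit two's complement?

Binary: 0111100
Sign bit: 0 (non-negative)
Read directly as an unsigned value:
0111100 = 32 + 16 + 8 + 4 = 60
Value: 60



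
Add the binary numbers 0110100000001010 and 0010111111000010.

Add column by column from the right: bit + bit + carry-in; write the sum mod 2, carry 1 when the sum is 2 or 3.
carry:  1101000000000100
        0110100000001010
+       0010111111000010
------------------------
       01001011111001100
(the carry out of the leftmost column, 0, becomes the leading bit)
Decimal check:
  0110100000001010 = 16384 + 8192 + 2048 + 8 + 2 = 26634
  0010111111000010 = 8192 + 2048 + 1024 + 512 + 256 + 128 + 64 + 2 = 12226
  26634 + 12226 = 38860, and 01001011111001100 = 32768 + 4096 + 1024 + 512 + 256 + 128 + 64 + 8 + 4 = 38860 ✓



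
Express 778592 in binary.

Using repeated division by 2:
778592 ÷ 2 = 389296 remainder 0
389296 ÷ 2 = 194648 remainder 0
194648 ÷ 2 = 97324 remainder 0
97324 ÷ 2 = 48662 remainder 0
48662 ÷ 2 = 24331 remainder 0
24331 ÷ 2 = 12165 remainder 1
12165 ÷ 2 = 6082 remainder 1
6082 ÷ 2 = 3041 remainder 0
3041 ÷ 2 = 1520 remainder 1
1520 ÷ 2 = 760 remainder 0
760 ÷ 2 = 380 remainder 0
380 ÷ 2 = 190 remainder 0
190 ÷ 2 = 95 remainder 0
95 ÷ 2 = 47 remainder 1
47 ÷ 2 = 23 remainder 1
23 ÷ 2 = 11 remainder 1
11 ÷ 2 = 5 remainder 1
5 ÷ 2 = 2 remainder 1
2 ÷ 2 = 1 remainder 0
1 ÷ 2 = 0 remainder 1
Reading remainders bottom to top: 10111110000101100000



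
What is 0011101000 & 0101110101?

AND: 1 only when both bits are 1
  0011101000
& 0101110101
------------
  0001100000
Decimal: 232 & 373 = 96



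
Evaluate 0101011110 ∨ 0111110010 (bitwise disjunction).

OR: 1 when either bit is 1
  0101011110
| 0111110010
------------
  0111111110
Decimal: 350 | 498 = 510



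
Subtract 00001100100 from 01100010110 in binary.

Method 1 - Direct subtraction (column by column from the right: bit − bit − borrow-in; if negative, add 2 and borrow 1 from the next column):
borrow: 00111000000
        01100010110
-       00001100100
-------------------
        01010110010

Method 2 - Add two's complement:
Two's complement of 00001100100: invert → 11110011011, add 1 → 11110011100
  01100010110
+ 11110011100
-------------
 101010110010  (end carry out of the top bit = 1)
Discarding the end carry: 01010110010
Decimal check:
  01100010110 = 512 + 256 + 16 + 4 + 2 = 790
  00001100100 = 64 + 32 + 4 = 100
  790 - 100 = 690, and 01010110010 = 512 + 128 + 32 + 16 + 2 = 690 ✓



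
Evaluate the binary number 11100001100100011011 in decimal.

Sum of powers of 2 for each 1-bit:
2^0 + 2^1 + 2^3 + 2^4 + 2^8 + 2^11 + 2^12 + 2^17 + 2^18 + 2^19
= 1 + 2 + 8 + 16 + 256 + 2048 + 4096 + 131072 + 262144 + 524288
= 923931



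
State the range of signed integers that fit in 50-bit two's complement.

For 50-bit two's complement:
Minimum: -2^49 = -562949953421312
Maximum: 2^49 - 1 = 562949953421311



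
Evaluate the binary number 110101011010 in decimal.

Sum of powers of 2 for each 1-bit:
2^1 + 2^3 + 2^4 + 2^6 + 2^8 + 2^10 + 2^11
= 2 + 8 + 16 + 64 + 256 + 1024 + 2048
= 3418



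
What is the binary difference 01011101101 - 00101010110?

Method 1 - Direct subtraction (column by column from the right: bit − bit − borrow-in; if negative, add 2 and borrow 1 from the next column):
borrow: 01000101100
        01011101101
-       00101010110
-------------------
        00110010111

Method 2 - Add two's complement:
Two's complement of 00101010110: invert → 11010101001, add 1 → 11010101010
  01011101101
+ 11010101010
-------------
 100110010111  (end carry out of the top bit = 1)
Discarding the end carry: 00110010111
Decimal check:
  01011101101 = 512 + 128 + 64 + 32 + 8 + 4 + 1 = 749
  00101010110 = 256 + 64 + 16 + 4 + 2 = 342
  749 - 342 = 407, and 00110010111 = 256 + 128 + 16 + 4 + 2 + 1 = 407 ✓



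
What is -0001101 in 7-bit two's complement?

Original: 0001101
Step 1 - Invert all bits: 1110010
Step 2 - Add 1: 1110011
Verification: 0001101 + 1110011 = 10000000; discarding the end carry (carry out of the top bit) leaves the 7-bit value 0000000, as required for x + (-x)



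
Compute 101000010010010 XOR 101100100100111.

XOR: 1 when bits differ
  101000010010010
^ 101100100100111
-----------------
  000100110110101
Decimal: 20626 ^ 22823 = 2485



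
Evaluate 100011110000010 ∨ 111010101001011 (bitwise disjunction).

OR: 1 when either bit is 1
  100011110000010
| 111010101001011
-----------------
  111011111001011
Decimal: 18306 | 30027 = 30667



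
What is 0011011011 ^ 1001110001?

XOR: 1 when bits differ
  0011011011
^ 1001110001
------------
  1010101010
Decimal: 219 ^ 625 = 682



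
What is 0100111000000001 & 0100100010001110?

AND: 1 only when both bits are 1
  0100111000000001
& 0100100010001110
------------------
  0100100000000000
Decimal: 19969 & 18574 = 18432



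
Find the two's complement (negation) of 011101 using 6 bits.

Original: 011101
Step 1 - Invert all bits: 100010
Step 2 - Add 1: 100011
Verification: 011101 + 100011 = 1000000; discarding the end carry (carry out of the top bit) leaves the 6-bit value 000000, as required for x + (-x)



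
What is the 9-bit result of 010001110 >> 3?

Original: 010001110 (decimal 142)
Shift right by 3 positions
Drop the 3 low bits; fill with zeros on the left
Result: 000010001 (decimal 17)
Equivalent: 142 >> 3 = 142 ÷ 2^3 = 17



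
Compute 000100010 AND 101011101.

AND: 1 only when both bits are 1
  000100010
& 101011101
-----------
  000000000
Decimal: 34 & 349 = 0



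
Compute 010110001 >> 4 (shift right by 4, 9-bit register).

Original: 010110001 (decimal 177)
Shift right by 4 positions
Drop the 4 low bits; fill with zeros on the left
Result: 000001011 (decimal 11)
Equivalent: 177 >> 4 = 177 ÷ 2^4 = 11



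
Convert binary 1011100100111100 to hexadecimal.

Group into 4-bit nibbles from right:
  1011 = B
  1001 = 9
  0011 = 3
  1100 = C
Result: B93C



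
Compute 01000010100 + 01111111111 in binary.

Add column by column from the right: bit + bit + carry-in; write the sum mod 2, carry 1 when the sum is 2 or 3.
carry:  11111111000
        01000010100
+       01111111111
-------------------
       011000010011
(the carry out of the leftmost column, 0, becomes the leading bit)
Decimal check:
  01000010100 = 512 + 16 + 4 = 532
  01111111111 = 512 + 256 + 128 + 64 + 32 + 16 + 8 + 4 + 2 + 1 = 1023
  532 + 1023 = 1555, and 011000010011 = 1024 + 512 + 16 + 2 + 1 = 1555 ✓



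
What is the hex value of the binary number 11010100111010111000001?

Group into 4-bit nibbles from right:
  0110 = 6
  1010 = A
  0111 = 7
  0101 = 5
  1100 = C
  0001 = 1
Result: 6A75C1



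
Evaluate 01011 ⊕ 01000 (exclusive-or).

XOR: 1 when bits differ
  01011
^ 01000
-------
  00011
Decimal: 11 ^ 8 = 3



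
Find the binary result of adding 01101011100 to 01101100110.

Add column by column from the right: bit + bit + carry-in; write the sum mod 2, carry 1 when the sum is 2 or 3.
carry:  11011111000
        01101011100
+       01101100110
-------------------
       011011000010
(the carry out of the leftmost column, 0, becomes the leading bit)
Decimal check:
  01101011100 = 512 + 256 + 64 + 16 + 8 + 4 = 860
  01101100110 = 512 + 256 + 64 + 32 + 4 + 2 = 870
  860 + 870 = 1730, and 011011000010 = 1024 + 512 + 128 + 64 + 2 = 1730 ✓



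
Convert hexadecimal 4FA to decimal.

Expand by place value (powers of 16):
Digit values: F = 15, A = 10
4FA = 4 × 16^2 + 15 × 16^1 + 10 × 16^0
= 4 × 256 + 15 × 16 + 10 × 1
= 1024 + 240 + 10
= 1274



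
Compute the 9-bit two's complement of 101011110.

Original (sign bit 1, negative): 101011110
Step 1 - Invert all bits: 010100001
Step 2 - Add 1: 010100010
Verification: 101011110 + 010100010 = 1000000000; discarding the end carry (carry out of the top bit) leaves the 9-bit value 000000000, as required for x + (-x)



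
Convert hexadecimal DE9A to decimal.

Expand by place value (powers of 16):
Digit values: D = 13, E = 14, A = 10
DE9A = 13 × 16^3 + 14 × 16^2 + 9 × 16^1 + 10 × 16^0
= 13 × 4096 + 14 × 256 + 9 × 16 + 10 × 1
= 53248 + 3584 + 144 + 10
= 56986



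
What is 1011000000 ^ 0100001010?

XOR: 1 when bits differ
  1011000000
^ 0100001010
------------
  1111001010
Decimal: 704 ^ 266 = 970



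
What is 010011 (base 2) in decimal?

Sum of powers of 2 for each 1-bit:
2^0 + 2^1 + 2^4
= 1 + 2 + 16
= 19



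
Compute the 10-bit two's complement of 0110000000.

Original: 0110000000
Step 1 - Invert all bits: 1001111111
Step 2 - Add 1: 1010000000
Verification: 0110000000 + 1010000000 = 10000000000; discarding the end carry (carry out of the top bit) leaves the 10-bit value 0000000000, as required for x + (-x)



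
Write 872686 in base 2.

Using repeated division by 2:
872686 ÷ 2 = 436343 remainder 0
436343 ÷ 2 = 218171 remainder 1
218171 ÷ 2 = 109085 remainder 1
109085 ÷ 2 = 54542 remainder 1
54542 ÷ 2 = 27271 remainder 0
27271 ÷ 2 = 13635 remainder 1
13635 ÷ 2 = 6817 remainder 1
6817 ÷ 2 = 3408 remainder 1
3408 ÷ 2 = 1704 remainder 0
1704 ÷ 2 = 852 remainder 0
852 ÷ 2 = 426 remainder 0
426 ÷ 2 = 213 remainder 0
213 ÷ 2 = 106 remainder 1
106 ÷ 2 = 53 remainder 0
53 ÷ 2 = 26 remainder 1
26 ÷ 2 = 13 remainder 0
13 ÷ 2 = 6 remainder 1
6 ÷ 2 = 3 remainder 0
3 ÷ 2 = 1 remainder 1
1 ÷ 2 = 0 remainder 1
Reading remainders bottom to top: 11010101000011101110



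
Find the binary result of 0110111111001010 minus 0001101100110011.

Method 1 - Direct subtraction (column by column from the right: bit − bit − borrow-in; if negative, add 2 and borrow 1 from the next column):
borrow: 0010000001101110
        0110111111001010
-       0001101100110011
------------------------
        0101010010010111

Method 2 - Add two's complement:
Two's complement of 0001101100110011: invert → 1110010011001100, add 1 → 1110010011001101
  0110111111001010
+ 1110010011001101
------------------
 10101010010010111  (end carry out of the top bit = 1)
Discarding the end carry: 0101010010010111
Decimal check:
  0110111111001010 = 16384 + 8192 + 2048 + 1024 + 512 + 256 + 128 + 64 + 8 + 2 = 28618
  0001101100110011 = 4096 + 2048 + 512 + 256 + 32 + 16 + 2 + 1 = 6963
  28618 - 6963 = 21655, and 0101010010010111 = 16384 + 4096 + 1024 + 128 + 16 + 4 + 2 + 1 = 21655 ✓



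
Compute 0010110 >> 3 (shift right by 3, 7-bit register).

Original: 0010110 (decimal 22)
Shift right by 3 positions
Drop the 3 low bits; fill with zeros on the left
Result: 0000010 (decimal 2)
Equivalent: 22 >> 3 = 22 ÷ 2^3 = 2



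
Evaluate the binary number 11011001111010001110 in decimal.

Sum of powers of 2 for each 1-bit:
2^1 + 2^2 + 2^3 + 2^7 + 2^9 + 2^10 + 2^11 + 2^12 + 2^15 + 2^16 + 2^18 + 2^19
= 2 + 4 + 8 + 128 + 512 + 1024 + 2048 + 4096 + 32768 + 65536 + 262144 + 524288
= 892558



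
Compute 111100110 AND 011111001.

AND: 1 only when both bits are 1
  111100110
& 011111001
-----------
  011100000
Decimal: 486 & 249 = 224



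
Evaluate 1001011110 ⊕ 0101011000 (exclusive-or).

XOR: 1 when bits differ
  1001011110
^ 0101011000
------------
  1100000110
Decimal: 606 ^ 344 = 774



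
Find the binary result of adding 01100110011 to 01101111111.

Add column by column from the right: bit + bit + carry-in; write the sum mod 2, carry 1 when the sum is 2 or 3.
carry:  11011111110
        01100110011
+       01101111111
-------------------
       011010110010
(the carry out of the leftmost column, 0, becomes the leading bit)
Decimal check:
  01100110011 = 512 + 256 + 32 + 16 + 2 + 1 = 819
  01101111111 = 512 + 256 + 64 + 32 + 16 + 8 + 4 + 2 + 1 = 895
  819 + 895 = 1714, and 011010110010 = 1024 + 512 + 128 + 32 + 16 + 2 = 1714 ✓



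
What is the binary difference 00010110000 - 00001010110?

Method 1 - Direct subtraction (column by column from the right: bit − bit − borrow-in; if negative, add 2 and borrow 1 from the next column):
borrow: 00010111100
        00010110000
-       00001010110
-------------------
        00001011010

Method 2 - Add two's complement:
Two's complement of 00001010110: invert → 11110101001, add 1 → 11110101010
  00010110000
+ 11110101010
-------------
 100001011010  (end carry out of the top bit = 1)
Discarding the end carry: 00001011010
Decimal check:
  00010110000 = 128 + 32 + 16 = 176
  00001010110 = 64 + 16 + 4 + 2 = 86
  176 - 86 = 90, and 00001011010 = 64 + 16 + 8 + 2 = 90 ✓



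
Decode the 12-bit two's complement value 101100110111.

Binary: 101100110111
Sign bit: 1 (negative)
Invert: 010011001000
Add 1:  010011001001
Magnitude: 010011001001 = 1024 + 128 + 64 + 8 + 1 = 1225
Value: -1225



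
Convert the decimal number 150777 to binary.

Using repeated division by 2:
150777 ÷ 2 = 75388 remainder 1
75388 ÷ 2 = 37694 remainder 0
37694 ÷ 2 = 18847 remainder 0
18847 ÷ 2 = 9423 remainder 1
9423 ÷ 2 = 4711 remainder 1
4711 ÷ 2 = 2355 remainder 1
2355 ÷ 2 = 1177 remainder 1
1177 ÷ 2 = 588 remainder 1
588 ÷ 2 = 294 remainder 0
294 ÷ 2 = 147 remainder 0
147 ÷ 2 = 73 remainder 1
73 ÷ 2 = 36 remainder 1
36 ÷ 2 = 18 remainder 0
18 ÷ 2 = 9 remainder 0
9 ÷ 2 = 4 remainder 1
4 ÷ 2 = 2 remainder 0
2 ÷ 2 = 1 remainder 0
1 ÷ 2 = 0 remainder 1
Reading remainders bottom to top: 100100110011111001



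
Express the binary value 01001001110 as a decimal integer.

Sum of powers of 2 for each 1-bit:
2^1 + 2^2 + 2^3 + 2^6 + 2^9
= 2 + 4 + 8 + 64 + 512
= 590



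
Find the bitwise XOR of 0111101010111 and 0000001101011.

XOR: 1 when bits differ
  0111101010111
^ 0000001101011
---------------
  0111100111100
Decimal: 3927 ^ 107 = 3900



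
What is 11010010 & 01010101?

AND: 1 only when both bits are 1
  11010010
& 01010101
----------
  01010000
Decimal: 210 & 85 = 80



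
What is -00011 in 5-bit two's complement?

Original: 00011
Step 1 - Invert all bits: 11100
Step 2 - Add 1: 11101
Verification: 00011 + 11101 = 100000; discarding the end carry (carry out of the top bit) leaves the 5-bit value 00000, as required for x + (-x)



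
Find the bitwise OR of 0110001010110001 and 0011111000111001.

OR: 1 when either bit is 1
  0110001010110001
| 0011111000111001
------------------
  0111111010111001
Decimal: 25265 | 15929 = 32441



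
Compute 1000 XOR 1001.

XOR: 1 when bits differ
  1000
^ 1001
------
  0001
Decimal: 8 ^ 9 = 1



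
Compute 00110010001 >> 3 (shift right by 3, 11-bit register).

Original: 00110010001 (decimal 401)
Shift right by 3 positions
Drop the 3 low bits; fill with zeros on the left
Result: 00000110010 (decimal 50)
Equivalent: 401 >> 3 = 401 ÷ 2^3 = 50



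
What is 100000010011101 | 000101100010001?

OR: 1 when either bit is 1
  100000010011101
| 000101100010001
-----------------
  100101110011101
Decimal: 16541 | 2833 = 19357



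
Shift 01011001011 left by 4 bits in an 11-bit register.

Original: 01011001011 (decimal 715)
Shift left by 4 positions
Append 4 zeros on the right and drop the 4 high bits that overflow the 11-bit width
Result: 10010110000 (decimal 1200)
Equivalent: 715 << 4 = 715 × 2^4 = 11440, truncated to 11 bits = 1200



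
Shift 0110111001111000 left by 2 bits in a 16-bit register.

Original: 0110111001111000 (decimal 28280)
Shift left by 2 positions
Append 2 zeros on the right and drop the 2 high bits that overflow the 16-bit width
Result: 1011100111100000 (decimal 47584)
Equivalent: 28280 << 2 = 28280 × 2^2 = 113120, truncated to 16 bits = 47584



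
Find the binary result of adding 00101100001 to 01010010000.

Add column by column from the right: bit + bit + carry-in; write the sum mod 2, carry 1 when the sum is 2 or 3.
carry:  00000000000
        00101100001
+       01010010000
-------------------
       001111110001
(the carry out of the leftmost column, 0, becomes the leading bit)
Decimal check:
  00101100001 = 256 + 64 + 32 + 1 = 353
  01010010000 = 512 + 128 + 16 = 656
  353 + 656 = 1009, and 001111110001 = 512 + 256 + 128 + 64 + 32 + 16 + 1 = 1009 ✓



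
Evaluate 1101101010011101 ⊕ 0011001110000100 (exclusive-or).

XOR: 1 when bits differ
  1101101010011101
^ 0011001110000100
------------------
  1110100100011001
Decimal: 55965 ^ 13188 = 59673



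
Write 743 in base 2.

Using repeated division by 2:
743 ÷ 2 = 371 remainder 1
371 ÷ 2 = 185 remainder 1
185 ÷ 2 = 92 remainder 1
92 ÷ 2 = 46 remainder 0
46 ÷ 2 = 23 remainder 0
23 ÷ 2 = 11 remainder 1
11 ÷ 2 = 5 remainder 1
5 ÷ 2 = 2 remainder 1
2 ÷ 2 = 1 remainder 0
1 ÷ 2 = 0 remainder 1
Reading remainders bottom to top: 1011100111



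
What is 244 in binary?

Using repeated division by 2:
244 ÷ 2 = 122 remainder 0
122 ÷ 2 = 61 remainder 0
61 ÷ 2 = 30 remainder 1
30 ÷ 2 = 15 remainder 0
15 ÷ 2 = 7 remainder 1
7 ÷ 2 = 3 remainder 1
3 ÷ 2 = 1 remainder 1
1 ÷ 2 = 0 remainder 1
Reading remainders bottom to top: 11110100



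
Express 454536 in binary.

Using repeated division by 2:
454536 ÷ 2 = 227268 remainder 0
227268 ÷ 2 = 113634 remainder 0
113634 ÷ 2 = 56817 remainder 0
56817 ÷ 2 = 28408 remainder 1
28408 ÷ 2 = 14204 remainder 0
14204 ÷ 2 = 7102 remainder 0
7102 ÷ 2 = 3551 remainder 0
3551 ÷ 2 = 1775 remainder 1
1775 ÷ 2 = 887 remainder 1
887 ÷ 2 = 443 remainder 1
443 ÷ 2 = 221 remainder 1
221 ÷ 2 = 110 remainder 1
110 ÷ 2 = 55 remainder 0
55 ÷ 2 = 27 remainder 1
27 ÷ 2 = 13 remainder 1
13 ÷ 2 = 6 remainder 1
6 ÷ 2 = 3 remainder 0
3 ÷ 2 = 1 remainder 1
1 ÷ 2 = 0 remainder 1
Reading remainders bottom to top: 1101110111110001000



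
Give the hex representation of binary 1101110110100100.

Group into 4-bit nibbles from right:
  1101 = D
  1101 = D
  1010 = A
  0100 = 4
Result: DDA4



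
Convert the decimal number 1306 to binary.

Using repeated division by 2:
1306 ÷ 2 = 653 remainder 0
653 ÷ 2 = 326 remainder 1
326 ÷ 2 = 163 remainder 0
163 ÷ 2 = 81 remainder 1
81 ÷ 2 = 40 remainder 1
40 ÷ 2 = 20 remainder 0
20 ÷ 2 = 10 remainder 0
10 ÷ 2 = 5 remainder 0
5 ÷ 2 = 2 remainder 1
2 ÷ 2 = 1 remainder 0
1 ÷ 2 = 0 remainder 1
Reading remainders bottom to top: 10100011010



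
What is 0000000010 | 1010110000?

OR: 1 when either bit is 1
  0000000010
| 1010110000
------------
  1010110010
Decimal: 2 | 688 = 690



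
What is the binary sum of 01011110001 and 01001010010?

Add column by column from the right: bit + bit + carry-in; write the sum mod 2, carry 1 when the sum is 2 or 3.
carry:  10111100000
        01011110001
+       01001010010
-------------------
       010101000011
(the carry out of the leftmost column, 0, becomes the leading bit)
Decimal check:
  01011110001 = 512 + 128 + 64 + 32 + 16 + 1 = 753
  01001010010 = 512 + 64 + 16 + 2 = 594
  753 + 594 = 1347, and 010101000011 = 1024 + 256 + 64 + 2 + 1 = 1347 ✓



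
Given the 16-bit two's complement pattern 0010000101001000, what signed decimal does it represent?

Binary: 0010000101001000
Sign bit: 0 (non-negative)
Read directly as an unsigned value:
0010000101001000 = 8192 + 256 + 64 + 8 = 8520
Value: 8520



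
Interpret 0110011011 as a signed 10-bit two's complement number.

Binary: 0110011011
Sign bit: 0 (non-negative)
Read directly as an unsigned value:
0110011011 = 256 + 128 + 16 + 8 + 2 + 1 = 411
Value: 411



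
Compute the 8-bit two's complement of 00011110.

Original: 00011110
Step 1 - Invert all bits: 11100001
Step 2 - Add 1: 11100010
Verification: 00011110 + 11100010 = 100000000; discarding the end carry (carry out of the top bit) leaves the 8-bit value 00000000, as required for x + (-x)



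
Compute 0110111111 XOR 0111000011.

XOR: 1 when bits differ
  0110111111
^ 0111000011
------------
  0001111100
Decimal: 447 ^ 451 = 124



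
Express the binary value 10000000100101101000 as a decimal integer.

Sum of powers of 2 for each 1-bit:
2^3 + 2^5 + 2^6 + 2^8 + 2^11 + 2^19
= 8 + 32 + 64 + 256 + 2048 + 524288
= 526696



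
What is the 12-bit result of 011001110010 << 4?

Original: 011001110010 (decimal 1650)
Shift left by 4 positions
Append 4 zeros on the right and drop the 4 high bits that overflow the 12-bit width
Result: 011100100000 (decimal 1824)
Equivalent: 1650 << 4 = 1650 × 2^4 = 26400, truncated to 12 bits = 1824



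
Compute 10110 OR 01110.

OR: 1 when either bit is 1
  10110
| 01110
-------
  11110
Decimal: 22 | 14 = 30



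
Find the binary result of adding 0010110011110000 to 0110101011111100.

Add column by column from the right: bit + bit + carry-in; write the sum mod 2, carry 1 when the sum is 2 or 3.
carry:  1101000111100000
        0010110011110000
+       0110101011111100
------------------------
       01001011111101100
(the carry out of the leftmost column, 0, becomes the leading bit)
Decimal check:
  0010110011110000 = 8192 + 2048 + 1024 + 128 + 64 + 32 + 16 = 11504
  0110101011111100 = 16384 + 8192 + 2048 + 512 + 128 + 64 + 32 + 16 + 8 + 4 = 27388
  11504 + 27388 = 38892, and 01001011111101100 = 32768 + 4096 + 1024 + 512 + 256 + 128 + 64 + 32 + 8 + 4 = 38892 ✓



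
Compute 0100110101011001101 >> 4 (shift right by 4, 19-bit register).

Original: 0100110101011001101 (decimal 158413)
Shift right by 4 positions
Drop the 4 low bits; fill with zeros on the left
Result: 0000010011010101100 (decimal 9900)
Equivalent: 158413 >> 4 = 158413 ÷ 2^4 = 9900



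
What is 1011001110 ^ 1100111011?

XOR: 1 when bits differ
  1011001110
^ 1100111011
------------
  0111110101
Decimal: 718 ^ 827 = 501



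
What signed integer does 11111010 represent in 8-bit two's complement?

Binary: 11111010
Sign bit: 1 (negative)
Invert: 00000101
Add 1:  00000110
Magnitude: 00000110 = 4 + 2 = 6
Value: -6



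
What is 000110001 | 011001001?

OR: 1 when either bit is 1
  000110001
| 011001001
-----------
  011111001
Decimal: 49 | 201 = 249



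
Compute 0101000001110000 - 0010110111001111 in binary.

Method 1 - Direct subtraction (column by column from the right: bit − bit − borrow-in; if negative, add 2 and borrow 1 from the next column):
borrow: 0101111100011110
        0101000001110000
-       0010110111001111
------------------------
        0010001010100001

Method 2 - Add two's complement:
Two's complement of 0010110111001111: invert → 1101001000110000, add 1 → 1101001000110001
  0101000001110000
+ 1101001000110001
------------------
 10010001010100001  (end carry out of the top bit = 1)
Discarding the end carry: 0010001010100001
Decimal check:
  0101000001110000 = 16384 + 4096 + 64 + 32 + 16 = 20592
  0010110111001111 = 8192 + 2048 + 1024 + 256 + 128 + 64 + 8 + 4 + 2 + 1 = 11727
  20592 - 11727 = 8865, and 0010001010100001 = 8192 + 512 + 128 + 32 + 1 = 8865 ✓



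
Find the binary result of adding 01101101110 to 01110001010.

Add column by column from the right: bit + bit + carry-in; write the sum mod 2, carry 1 when the sum is 2 or 3.
carry:  11000011100
        01101101110
+       01110001010
-------------------
       011011111000
(the carry out of the leftmost column, 0, becomes the leading bit)
Decimal check:
  01101101110 = 512 + 256 + 64 + 32 + 8 + 4 + 2 = 878
  01110001010 = 512 + 256 + 128 + 8 + 2 = 906
  878 + 906 = 1784, and 011011111000 = 1024 + 512 + 128 + 64 + 32 + 16 + 8 = 1784 ✓



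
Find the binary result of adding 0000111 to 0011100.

Add column by column from the right: bit + bit + carry-in; write the sum mod 2, carry 1 when the sum is 2 or 3.
carry:  0111000
        0000111
+       0011100
---------------
       00100011
(the carry out of the leftmost column, 0, becomes the leading bit)
Decimal check:
  0000111 = 4 + 2 + 1 = 7
  0011100 = 16 + 8 + 4 = 28
  7 + 28 = 35, and 00100011 = 32 + 2 + 1 = 35 ✓

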